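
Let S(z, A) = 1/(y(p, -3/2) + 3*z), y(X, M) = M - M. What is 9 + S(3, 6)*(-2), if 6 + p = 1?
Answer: 79/9 ≈ 8.7778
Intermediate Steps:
p = -5 (p = -6 + 1 = -5)
y(X, M) = 0
S(z, A) = 1/(3*z) (S(z, A) = 1/(0 + 3*z) = 1/(3*z))
9 + S(3, 6)*(-2) = 9 + ((⅓)/3)*(-2) = 9 + ((⅓)*(⅓))*(-2) = 9 + (⅑)*(-2) = 9 - 2/9 = 79/9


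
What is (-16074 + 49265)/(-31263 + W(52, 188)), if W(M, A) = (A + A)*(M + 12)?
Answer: -33191/7199 ≈ -4.6105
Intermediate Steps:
W(M, A) = 2*A*(12 + M) (W(M, A) = (2*A)*(12 + M) = 2*A*(12 + M))
(-16074 + 49265)/(-31263 + W(52, 188)) = (-16074 + 49265)/(-31263 + 2*188*(12 + 52)) = 33191/(-31263 + 2*188*64) = 33191/(-31263 + 24064) = 33191/(-7199) = 33191*(-1/7199) = -33191/7199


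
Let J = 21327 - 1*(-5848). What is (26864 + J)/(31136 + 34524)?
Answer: 54039/65660 ≈ 0.82301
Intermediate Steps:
J = 27175 (J = 21327 + 5848 = 27175)
(26864 + J)/(31136 + 34524) = (26864 + 27175)/(31136 + 34524) = 54039/65660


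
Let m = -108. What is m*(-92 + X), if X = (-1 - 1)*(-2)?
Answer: 9504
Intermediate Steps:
X = 4 (X = -2*(-2) = 4)
m*(-92 + X) = -108*(-92 + 4) = -108*(-88) = 9504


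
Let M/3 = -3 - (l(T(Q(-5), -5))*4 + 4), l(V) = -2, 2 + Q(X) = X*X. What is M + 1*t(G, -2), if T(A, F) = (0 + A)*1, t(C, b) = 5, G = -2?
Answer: 8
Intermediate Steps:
Q(X) = -2 + X² (Q(X) = -2 + X*X = -2 + X²)
T(A, F) = A (T(A, F) = A*1 = A)
M = 3 (M = 3*(-3 - (-2*4 + 4)) = 3*(-3 - (-8 + 4)) = 3*(-3 - 1*(-4)) = 3*(-3 + 4) = 3*1 = 3)
M + 1*t(G, -2) = 3 + 1*5 = 3 + 5 = 8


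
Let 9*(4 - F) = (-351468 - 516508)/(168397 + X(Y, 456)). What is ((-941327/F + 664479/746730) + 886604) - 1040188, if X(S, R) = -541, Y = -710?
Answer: -25756453776265221/71673551530 ≈ -3.5936e+5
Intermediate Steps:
F = 863849/188838 (F = 4 - (-351468 - 516508)/(9*(168397 - 541)) = 4 - (-867976)/(9*167856) = 4 - ⅑*(-108497/20982) = 4 + 108497/188838 = 863849/188838 ≈ 4.5746)
((-941327/F + 664479/746730) + 886604) - 1040188 = ((-941327/863849/188838 + 664479/746730) + 886604) - 1040188 = ((-941327*188838/863849 + 664479*(1/746730)) + 886604) - 1040188 = ((-177758308026/863849 + 73831/82970) + 886604) - 1040188 = (-14748543038081701/71673551530 + 886604) - 1040188 = 48797514442622419/71673551530 - 1040188 = -25756453776265221/71673551530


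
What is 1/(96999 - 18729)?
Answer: 1/78270 ≈ 1.2776e-5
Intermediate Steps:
1/(96999 - 18729) = 1/78270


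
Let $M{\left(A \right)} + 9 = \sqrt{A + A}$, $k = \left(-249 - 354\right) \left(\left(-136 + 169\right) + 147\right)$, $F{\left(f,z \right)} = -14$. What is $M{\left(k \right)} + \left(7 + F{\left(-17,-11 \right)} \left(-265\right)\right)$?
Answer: $3708 + 18 i \sqrt{670} \approx 3708.0 + 465.92 i$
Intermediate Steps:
$k = -108540$ ($k = - 603 \left(33 + 147\right) = \left(-603\right) 180 = -108540$)
$M{\left(A \right)} = -9 + \sqrt{2} \sqrt{A}$ ($M{\left(A \right)} = -9 + \sqrt{A + A} = -9 + \sqrt{2 A} = -9 + \sqrt{2} \sqrt{A}$)
$M{\left(k \right)} + \left(7 + F{\left(-17,-11 \right)} \left(-265\right)\right) = \left(-9 + \sqrt{2} \sqrt{-108540}\right) + \left(7 - -3710\right) = \left(-9 + \sqrt{2} \cdot 18 i \sqrt{335}\right) + \left(7 + 3710\right) = \left(-9 + 18 i \sqrt{670}\right) + 3717 = 3708 + 18 i \sqrt{670}$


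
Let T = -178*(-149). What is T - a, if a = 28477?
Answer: -1955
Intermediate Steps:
T = 26522
T - a = 26522 - 1*28477 = 26522 - 28477 = -1955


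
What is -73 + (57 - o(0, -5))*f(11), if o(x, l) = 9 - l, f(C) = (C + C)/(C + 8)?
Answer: -441/19 ≈ -23.211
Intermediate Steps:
f(C) = 2*C/(8 + C) (f(C) = (2*C)/(8 + C) = 2*C/(8 + C))
-73 + (57 - o(0, -5))*f(11) = -73 + (57 - (9 - 1*(-5)))*(2*11/(8 + 11)) = -73 + (57 - (9 + 5))*(2*11/19) = -73 + (57 - 1*14)*(2*11*(1/19)) = -73 + (57 - 14)*(22/19) = -73 + 43*(22/19) = -73 + 946/19 = -441/19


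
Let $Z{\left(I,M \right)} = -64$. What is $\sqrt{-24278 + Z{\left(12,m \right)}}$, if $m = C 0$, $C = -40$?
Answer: $i \sqrt{24342} \approx 156.02 i$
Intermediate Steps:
$m = 0$ ($m = \left(-40\right) 0 = 0$)
$\sqrt{-24278 + Z{\left(12,m \right)}} = \sqrt{-24278 - 64} = \sqrt{-24342} = i \sqrt{24342}$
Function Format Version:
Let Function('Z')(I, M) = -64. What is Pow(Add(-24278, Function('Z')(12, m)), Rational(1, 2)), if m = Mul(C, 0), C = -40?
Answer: Mul(I, Pow(24342, Rational(1, 2))) ≈ Mul(156.02, I)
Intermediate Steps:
m = 0 (m = Mul(-40, 0) = 0)
Pow(Add(-24278, Function('Z')(12, m)), Rational(1, 2)) = Pow(Add(-24278, -64), Rational(1, 2)) = Pow(-24342, Rational(1, 2)) = Mul(I, Pow(24342, Rational(1, 2)))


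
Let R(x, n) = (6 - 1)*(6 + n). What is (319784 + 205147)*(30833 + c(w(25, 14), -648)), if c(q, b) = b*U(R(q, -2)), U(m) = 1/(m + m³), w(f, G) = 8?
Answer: 32451235994793/2005 ≈ 1.6185e+10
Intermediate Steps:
R(x, n) = 30 + 5*n (R(x, n) = 5*(6 + n) = 30 + 5*n)
c(q, b) = b/8020 (c(q, b) = b/((30 + 5*(-2)) + (30 + 5*(-2))³) = b/((30 - 10) + (30 - 10)³) = b/(20 + 20³) = b/(20 + 8000) = b/8020)
(319784 + 205147)*(30833 + c(w(25, 14), -648)) = (319784 + 205147)*(30833 + (1/8020)*(-648)) = 524931*(30833 - 162/2005) = 524931*(61820003/2005) = 32451235994793/2005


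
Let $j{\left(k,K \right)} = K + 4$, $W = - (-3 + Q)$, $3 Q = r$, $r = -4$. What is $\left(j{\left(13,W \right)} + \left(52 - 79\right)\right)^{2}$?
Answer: $\frac{3136}{9} \approx 348.44$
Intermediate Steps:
$Q = - \frac{4}{3}$ ($Q = \frac{1}{3} \left(-4\right) = - \frac{4}{3} \approx -1.3333$)
$W = \frac{13}{3}$ ($W = - (-3 - \frac{4}{3}) = \left(-1\right) \left(- \frac{13}{3}\right) = \frac{13}{3} \approx 4.3333$)
$j{\left(k,K \right)} = 4 + K$
$\left(j{\left(13,W \right)} + \left(52 - 79\right)\right)^{2} = \left(\left(4 + \frac{13}{3}\right) + \left(52 - 79\right)\right)^{2} = \left(\frac{25}{3} - 27\right)^{2} = \left(- \frac{56}{3}\right)^{2} = \frac{3136}{9}$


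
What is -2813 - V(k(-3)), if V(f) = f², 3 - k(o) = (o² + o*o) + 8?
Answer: -3342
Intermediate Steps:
k(o) = -5 - 2*o² (k(o) = 3 - ((o² + o*o) + 8) = 3 - ((o² + o²) + 8) = 3 - (2*o² + 8) = 3 - (8 + 2*o²) = 3 + (-8 - 2*o²) = -5 - 2*o²)
-2813 - V(k(-3)) = -2813 - (-5 - 2*(-3)²)² = -2813 - (-5 - 2*9)² = -2813 - (-5 - 18)² = -2813 - 1*(-23)² = -2813 - 1*529 = -2813 - 529 = -3342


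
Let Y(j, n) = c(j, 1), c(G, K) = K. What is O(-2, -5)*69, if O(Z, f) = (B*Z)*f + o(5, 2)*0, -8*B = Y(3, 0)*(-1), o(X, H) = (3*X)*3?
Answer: 345/4 ≈ 86.250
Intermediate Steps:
o(X, H) = 9*X
Y(j, n) = 1
B = 1/8 (B = -(-1)/8 = -1/8*(-1) = 1/8 ≈ 0.12500)
O(Z, f) = Z*f/8 (O(Z, f) = (Z/8)*f + (9*5)*0 = Z*f/8 + 45*0 = Z*f/8 + 0 = Z*f/8)
O(-2, -5)*69 = ((1/8)*(-2)*(-5))*69 = (5/4)*69 = 345/4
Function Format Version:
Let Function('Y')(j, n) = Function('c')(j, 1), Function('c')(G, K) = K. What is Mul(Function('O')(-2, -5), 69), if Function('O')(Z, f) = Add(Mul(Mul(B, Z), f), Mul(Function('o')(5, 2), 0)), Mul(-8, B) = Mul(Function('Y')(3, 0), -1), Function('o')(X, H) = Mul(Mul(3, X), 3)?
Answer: Rational(345, 4) ≈ 86.250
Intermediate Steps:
Function('o')(X, H) = Mul(9, X)
Function('Y')(j, n) = 1
B = Rational(1, 8) (B = Mul(Rational(-1, 8), Mul(1, -1)) = Mul(Rational(-1, 8), -1) = Rational(1, 8) ≈ 0.12500)
Function('O')(Z, f) = Mul(Rational(1, 8), Z, f) (Function('O')(Z, f) = Add(Mul(Mul(Rational(1, 8), Z), f), Mul(Mul(9, 5), 0)) = Add(Mul(Rational(1, 8), Z, f), Mul(45, 0)) = Add(Mul(Rational(1, 8), Z, f), 0) = Mul(Rational(1, 8), Z, f))
Mul(Function('O')(-2, -5), 69) = Mul(Mul(Rational(1, 8), -2, -5), 69) = Mul(Rational(5, 4), 69) = Rational(345, 4)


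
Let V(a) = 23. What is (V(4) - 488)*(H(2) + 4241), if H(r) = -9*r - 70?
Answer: -1931145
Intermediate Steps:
H(r) = -70 - 9*r
(V(4) - 488)*(H(2) + 4241) = (23 - 488)*((-70 - 9*2) + 4241) = -465*((-70 - 18) + 4241) = -465*(-88 + 4241) = -465*4153 = -1931145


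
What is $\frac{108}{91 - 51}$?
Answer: $\frac{27}{10} \approx 2.7$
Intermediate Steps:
$\frac{108}{91 - 51} = \frac{108}{40} = 108 \cdot \frac{1}{40} = \frac{27}{10}$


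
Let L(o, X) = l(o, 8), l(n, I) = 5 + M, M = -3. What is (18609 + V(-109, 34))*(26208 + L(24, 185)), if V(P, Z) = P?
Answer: 484885000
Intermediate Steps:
l(n, I) = 2 (l(n, I) = 5 - 3 = 2)
L(o, X) = 2
(18609 + V(-109, 34))*(26208 + L(24, 185)) = (18609 - 109)*(26208 + 2) = 18500*26210 = 484885000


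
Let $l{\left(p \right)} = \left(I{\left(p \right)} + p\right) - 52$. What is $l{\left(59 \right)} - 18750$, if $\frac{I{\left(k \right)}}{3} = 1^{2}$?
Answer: $-18740$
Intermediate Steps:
$I{\left(k \right)} = 3$ ($I{\left(k \right)} = 3 \cdot 1^{2} = 3 \cdot 1 = 3$)
$l{\left(p \right)} = -49 + p$ ($l{\left(p \right)} = \left(3 + p\right) - 52 = -49 + p$)
$l{\left(59 \right)} - 18750 = \left(-49 + 59\right) - 18750 = 10 - 18750 = -18740$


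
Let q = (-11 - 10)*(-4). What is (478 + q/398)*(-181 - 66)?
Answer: -23505508/199 ≈ -1.1812e+5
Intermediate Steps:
q = 84 (q = -21*(-4) = 84)
(478 + q/398)*(-181 - 66) = (478 + 84/398)*(-181 - 66) = (478 + 84*(1/398))*(-247) = (478 + 42/199)*(-247) = (95164/199)*(-247) = -23505508/199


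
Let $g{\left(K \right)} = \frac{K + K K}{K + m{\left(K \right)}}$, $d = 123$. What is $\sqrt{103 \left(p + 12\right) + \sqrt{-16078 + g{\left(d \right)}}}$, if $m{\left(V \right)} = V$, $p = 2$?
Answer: $\sqrt{1442 + 4 i \sqrt{1001}} \approx 38.01 + 1.6647 i$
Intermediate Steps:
$g{\left(K \right)} = \frac{K + K^{2}}{2 K}$ ($g{\left(K \right)} = \frac{K + K K}{K + K} = \frac{K + K^{2}}{2 K}$)
$\sqrt{103 \left(p + 12\right) + \sqrt{-16078 + g{\left(d \right)}}} = \sqrt{103 \left(2 + 12\right) + \sqrt{-16078 + \left(\frac{1}{2} + \frac{1}{2} \cdot 123\right)}} = \sqrt{103 \cdot 14 + \sqrt{-16078 + \left(\frac{1}{2} + \frac{123}{2}\right)}} = \sqrt{1442 + \sqrt{-16078 + 62}} = \sqrt{1442 + \sqrt{-16016}} = \sqrt{1442 + 4 i \sqrt{1001}}$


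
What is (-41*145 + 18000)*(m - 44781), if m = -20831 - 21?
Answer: -791205815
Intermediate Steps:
m = -20852
(-41*145 + 18000)*(m - 44781) = (-41*145 + 18000)*(-20852 - 44781) = (-5945 + 18000)*(-65633) = 12055*(-65633) = -791205815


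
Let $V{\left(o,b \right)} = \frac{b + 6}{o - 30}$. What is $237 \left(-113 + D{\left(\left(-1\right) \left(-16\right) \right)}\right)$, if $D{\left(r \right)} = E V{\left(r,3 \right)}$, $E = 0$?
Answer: $-26781$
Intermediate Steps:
$V{\left(o,b \right)} = \frac{6 + b}{-30 + o}$ ($V{\left(o,b \right)} = \frac{6 + b}{o - 30} = \frac{6 + b}{-30 + o}$)
$D{\left(r \right)} = 0$ ($D{\left(r \right)} = 0 \frac{6 + 3}{-30 + r} = 0 \frac{1}{-30 + r} 9 = 0 \frac{9}{-30 + r} = 0$)
$237 \left(-113 + D{\left(\left(-1\right) \left(-16\right) \right)}\right) = 237 \left(-113 + 0\right) = 237 \left(-113\right) = -26781$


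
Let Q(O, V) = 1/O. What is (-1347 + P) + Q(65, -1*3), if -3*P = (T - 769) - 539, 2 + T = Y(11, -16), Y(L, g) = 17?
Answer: -59539/65 ≈ -915.98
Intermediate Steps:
T = 15 (T = -2 + 17 = 15)
P = 431 (P = -((15 - 769) - 539)/3 = -(-754 - 539)/3 = -1/3*(-1293) = 431)
(-1347 + P) + Q(65, -1*3) = (-1347 + 431) + 1/65 = -916 + 1/65 = -59539/65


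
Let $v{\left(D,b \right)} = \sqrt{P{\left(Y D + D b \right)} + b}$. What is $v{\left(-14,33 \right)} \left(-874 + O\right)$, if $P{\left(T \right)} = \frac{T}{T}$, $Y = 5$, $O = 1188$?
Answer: $314 \sqrt{34} \approx 1830.9$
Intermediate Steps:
$P{\left(T \right)} = 1$
$v{\left(D,b \right)} = \sqrt{1 + b}$
$v{\left(-14,33 \right)} \left(-874 + O\right) = \sqrt{1 + 33} \left(-874 + 1188\right) = \sqrt{34} \cdot 314 = 314 \sqrt{34}$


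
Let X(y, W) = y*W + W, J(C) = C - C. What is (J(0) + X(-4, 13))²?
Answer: 1521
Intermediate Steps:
J(C) = 0
X(y, W) = W + W*y (X(y, W) = W*y + W = W + W*y)
(J(0) + X(-4, 13))² = (0 + 13*(1 - 4))² = (0 + 13*(-3))² = (0 - 39)² = (-39)² = 1521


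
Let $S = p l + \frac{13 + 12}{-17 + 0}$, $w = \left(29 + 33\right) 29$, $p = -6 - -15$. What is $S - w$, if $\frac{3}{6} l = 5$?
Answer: $- \frac{29061}{17} \approx -1709.5$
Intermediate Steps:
$l = 10$ ($l = 2 \cdot 5 = 10$)
$p = 9$ ($p = -6 + 15 = 9$)
$w = 1798$ ($w = 62 \cdot 29 = 1798$)
$S = \frac{1505}{17}$ ($S = 9 \cdot 10 + \frac{13 + 12}{-17 + 0} = 90 + \frac{25}{-17} = 90 + 25 \left(- \frac{1}{17}\right) = 90 - \frac{25}{17} = \frac{1505}{17} \approx 88.529$)
$S - w = \frac{1505}{17} - 1798 = - \frac{29061}{17}$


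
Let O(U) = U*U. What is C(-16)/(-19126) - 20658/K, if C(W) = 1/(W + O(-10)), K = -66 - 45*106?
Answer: 2765733953/647453352 ≈ 4.2717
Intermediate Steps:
K = -4836 (K = -66 - 4770 = -4836)
O(U) = U²
C(W) = 1/(100 + W) (C(W) = 1/(W + (-10)²) = 1/(W + 100) = 1/(100 + W))
C(-16)/(-19126) - 20658/K = 1/((100 - 16)*(-19126)) - 20658/(-4836) = -1/19126/84 - 20658*(-1/4836) = (1/84)*(-1/19126) + 3443/806 = -1/1606584 + 3443/806 = 2765733953/647453352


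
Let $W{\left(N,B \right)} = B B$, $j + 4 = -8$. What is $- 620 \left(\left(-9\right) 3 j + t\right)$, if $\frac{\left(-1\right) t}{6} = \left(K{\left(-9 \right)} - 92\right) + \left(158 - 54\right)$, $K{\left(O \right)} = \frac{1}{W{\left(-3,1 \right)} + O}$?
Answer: $-156705$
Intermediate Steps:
$j = -12$ ($j = -4 - 8 = -12$)
$W{\left(N,B \right)} = B^{2}$
$K{\left(O \right)} = \frac{1}{1 + O}$ ($K{\left(O \right)} = \frac{1}{1^{2} + O} = \frac{1}{1 + O}$)
$t = - \frac{285}{4}$ ($t = - 6 \left(\left(\frac{1}{1 - 9} - 92\right) + \left(158 - 54\right)\right) = - 6 \left(\left(\frac{1}{-8} - 92\right) + 104\right) = - 6 \left(\left(- \frac{1}{8} - 92\right) + 104\right) = - 6 \left(- \frac{737}{8} + 104\right) = \left(-6\right) \frac{95}{8} = - \frac{285}{4} \approx -71.25$)
$- 620 \left(\left(-9\right) 3 j + t\right) = - 620 \left(\left(-9\right) 3 \left(-12\right) - \frac{285}{4}\right) = - 620 \left(\left(-27\right) \left(-12\right) - \frac{285}{4}\right) = - 620 \left(324 - \frac{285}{4}\right) = \left(-620\right) \frac{1011}{4} = -156705$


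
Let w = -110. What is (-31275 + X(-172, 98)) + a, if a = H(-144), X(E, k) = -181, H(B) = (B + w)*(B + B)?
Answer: 41696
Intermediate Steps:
H(B) = 2*B*(-110 + B) (H(B) = (B - 110)*(B + B) = (-110 + B)*(2*B) = 2*B*(-110 + B))
a = 73152 (a = 2*(-144)*(-110 - 144) = 2*(-144)*(-254) = 73152)
(-31275 + X(-172, 98)) + a = (-31275 - 181) + 73152 = -31456 + 73152 = 41696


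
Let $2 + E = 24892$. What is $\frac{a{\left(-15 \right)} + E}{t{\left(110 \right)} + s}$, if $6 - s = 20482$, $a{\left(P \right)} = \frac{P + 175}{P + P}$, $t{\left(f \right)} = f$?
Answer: $- \frac{37327}{30549} \approx -1.2219$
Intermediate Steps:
$E = 24890$ ($E = -2 + 24892 = 24890$)
$a{\left(P \right)} = \frac{175 + P}{2 P}$
$s = -20476$ ($s = 6 - 20482 = -20476$)
$\frac{a{\left(-15 \right)} + E}{t{\left(110 \right)} + s} = \frac{\frac{175 - 15}{2 \left(-15\right)} + 24890}{110 - 20476} = \frac{\frac{1}{2} \left(- \frac{1}{15}\right) 160 + 24890}{-20366} = \left(- \frac{16}{3} + 24890\right) \left(- \frac{1}{20366}\right) = \frac{74654}{3} \left(- \frac{1}{20366}\right) = - \frac{37327}{30549}$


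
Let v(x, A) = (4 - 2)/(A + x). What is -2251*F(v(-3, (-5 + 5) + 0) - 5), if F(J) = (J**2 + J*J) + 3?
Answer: -1361855/9 ≈ -1.5132e+5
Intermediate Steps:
v(x, A) = 2/(A + x)
F(J) = 3 + 2*J**2 (F(J) = (J**2 + J**2) + 3 = 2*J**2 + 3 = 3 + 2*J**2)
-2251*F(v(-3, (-5 + 5) + 0) - 5) = -2251*(3 + 2*(2/(((-5 + 5) + 0) - 3) - 5)**2) = -2251*(3 + 2*(2/((0 + 0) - 3) - 5)**2) = -2251*(3 + 2*(2/(0 - 3) - 5)**2) = -2251*(3 + 2*(2/(-3) - 5)**2) = -2251*(3 + 2*(2*(-1/3) - 5)**2) = -2251*(3 + 2*(-2/3 - 5)**2) = -2251*(3 + 2*(-17/3)**2) = -2251*(3 + 2*(289/9)) = -2251*(3 + 578/9) = -2251*605/9 = -1361855/9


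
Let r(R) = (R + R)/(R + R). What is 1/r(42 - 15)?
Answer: 1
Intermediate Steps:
r(R) = 1 (r(R) = (2*R)/((2*R)) = (2*R)*(1/(2*R)) = 1)
1/r(42 - 15) = 1/1 = 1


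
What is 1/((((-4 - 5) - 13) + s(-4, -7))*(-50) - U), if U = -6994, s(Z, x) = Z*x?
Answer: 1/6694 ≈ 0.00014939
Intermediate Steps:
1/((((-4 - 5) - 13) + s(-4, -7))*(-50) - U) = 1/((((-4 - 5) - 13) - 4*(-7))*(-50) - 1*(-6994)) = 1/(((-9 - 13) + 28)*(-50) + 6994) = 1/((-22 + 28)*(-50) + 6994) = 1/(6*(-50) + 6994) = 1/(-300 + 6994) = 1/6694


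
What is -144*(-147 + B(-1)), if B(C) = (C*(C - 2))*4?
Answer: 19440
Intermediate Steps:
B(C) = 4*C*(-2 + C) (B(C) = (C*(-2 + C))*4 = 4*C*(-2 + C))
-144*(-147 + B(-1)) = -144*(-147 + 4*(-1)*(-2 - 1)) = -144*(-147 + 4*(-1)*(-3)) = -144*(-147 + 12) = -144*(-135) = 19440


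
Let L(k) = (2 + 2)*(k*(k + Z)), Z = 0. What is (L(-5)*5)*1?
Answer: 500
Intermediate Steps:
L(k) = 4*k² (L(k) = (2 + 2)*(k*(k + 0)) = 4*(k*k) = 4*k²)
(L(-5)*5)*1 = ((4*(-5)²)*5)*1 = ((4*25)*5)*1 = (100*5)*1 = 500*1 = 500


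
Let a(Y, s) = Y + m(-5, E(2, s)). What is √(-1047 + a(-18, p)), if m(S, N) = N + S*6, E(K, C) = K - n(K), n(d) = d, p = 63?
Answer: I*√1095 ≈ 33.091*I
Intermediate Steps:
E(K, C) = 0 (E(K, C) = K - K = 0)
m(S, N) = N + 6*S
a(Y, s) = -30 + Y (a(Y, s) = Y + (0 + 6*(-5)) = Y + (0 - 30) = Y - 30 = -30 + Y)
√(-1047 + a(-18, p)) = √(-1047 + (-30 - 18)) = √(-1047 - 48) = √(-1095) = I*√1095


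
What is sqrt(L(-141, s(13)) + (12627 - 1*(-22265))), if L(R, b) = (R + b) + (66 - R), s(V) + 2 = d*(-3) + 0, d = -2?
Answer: sqrt(34962) ≈ 186.98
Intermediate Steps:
s(V) = 4 (s(V) = -2 + (-2*(-3) + 0) = -2 + (6 + 0) = -2 + 6 = 4)
L(R, b) = 66 + b
sqrt(L(-141, s(13)) + (12627 - 1*(-22265))) = sqrt((66 + 4) + (12627 - 1*(-22265))) = sqrt(70 + (12627 + 22265)) = sqrt(70 + 34892) = sqrt(34962)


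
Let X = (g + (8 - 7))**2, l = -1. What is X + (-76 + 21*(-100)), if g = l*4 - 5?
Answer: -2112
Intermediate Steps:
g = -9 (g = -1*4 - 5 = -4 - 5 = -9)
X = 64 (X = (-9 + (8 - 7))**2 = (-9 + 1)**2 = (-8)**2 = 64)
X + (-76 + 21*(-100)) = 64 + (-76 + 21*(-100)) = 64 + (-76 - 2100) = 64 - 2176 = -2112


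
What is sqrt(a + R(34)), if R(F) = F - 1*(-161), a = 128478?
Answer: 87*sqrt(17) ≈ 358.71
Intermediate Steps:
R(F) = 161 + F (R(F) = F + 161 = 161 + F)
sqrt(a + R(34)) = sqrt(128478 + (161 + 34)) = sqrt(128478 + 195) = sqrt(128673) = 87*sqrt(17)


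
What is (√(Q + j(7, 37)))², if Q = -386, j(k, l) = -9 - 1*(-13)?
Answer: -382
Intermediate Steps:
j(k, l) = 4 (j(k, l) = -9 + 13 = 4)
(√(Q + j(7, 37)))² = (√(-386 + 4))² = (√(-382))² = (I*√382)² = -382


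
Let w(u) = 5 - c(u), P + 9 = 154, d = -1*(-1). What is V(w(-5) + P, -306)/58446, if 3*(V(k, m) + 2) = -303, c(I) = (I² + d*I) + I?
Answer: -103/58446 ≈ -0.0017623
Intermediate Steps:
d = 1
P = 145 (P = -9 + 154 = 145)
c(I) = I² + 2*I (c(I) = (I² + 1*I) + I = (I² + I) + I = (I + I²) + I = I² + 2*I)
w(u) = 5 - u*(2 + u)
V(k, m) = -103 (V(k, m) = -2 + (⅓)*(-303) = -2 - 101 = -103)
V(w(-5) + P, -306)/58446 = -103/58446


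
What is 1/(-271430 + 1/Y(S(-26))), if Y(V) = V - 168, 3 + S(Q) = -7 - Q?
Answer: -152/41257361 ≈ -3.6842e-6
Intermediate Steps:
S(Q) = -10 - Q (S(Q) = -3 + (-7 - Q) = -10 - Q)
Y(V) = -168 + V
1/(-271430 + 1/Y(S(-26))) = 1/(-271430 + 1/(-168 + (-10 - 1*(-26)))) = 1/(-271430 + 1/(-168 + (-10 + 26))) = 1/(-271430 + 1/(-168 + 16)) = 1/(-271430 + 1/(-152)) = 1/(-271430 - 1/152) = 1/(-41257361/152) = -152/41257361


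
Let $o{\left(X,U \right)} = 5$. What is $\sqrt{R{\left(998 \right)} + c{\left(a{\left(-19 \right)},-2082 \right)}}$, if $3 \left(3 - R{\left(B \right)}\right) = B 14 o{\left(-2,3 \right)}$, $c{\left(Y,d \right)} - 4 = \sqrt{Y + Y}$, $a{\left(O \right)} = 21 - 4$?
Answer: $\frac{\sqrt{-209517 + 9 \sqrt{34}}}{3} \approx 152.56 i$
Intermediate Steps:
$a{\left(O \right)} = 17$
$c{\left(Y,d \right)} = 4 + \sqrt{2} \sqrt{Y}$ ($c{\left(Y,d \right)} = 4 + \sqrt{Y + Y} = 4 + \sqrt{2 Y} = 4 + \sqrt{2} \sqrt{Y}$)
$R{\left(B \right)} = 3 - \frac{70 B}{3}$ ($R{\left(B \right)} = 3 - \frac{B 14 \cdot 5}{3} = 3 - \frac{14 B 5}{3} = 3 - \frac{70 B}{3}$)
$\sqrt{R{\left(998 \right)} + c{\left(a{\left(-19 \right)},-2082 \right)}} = \sqrt{\left(3 - \frac{69860}{3}\right) + \left(4 + \sqrt{2} \sqrt{17}\right)} = \sqrt{\left(3 - \frac{69860}{3}\right) + \left(4 + \sqrt{34}\right)} = \sqrt{- \frac{69851}{3} + \left(4 + \sqrt{34}\right)} = \sqrt{- \frac{69839}{3} + \sqrt{34}}$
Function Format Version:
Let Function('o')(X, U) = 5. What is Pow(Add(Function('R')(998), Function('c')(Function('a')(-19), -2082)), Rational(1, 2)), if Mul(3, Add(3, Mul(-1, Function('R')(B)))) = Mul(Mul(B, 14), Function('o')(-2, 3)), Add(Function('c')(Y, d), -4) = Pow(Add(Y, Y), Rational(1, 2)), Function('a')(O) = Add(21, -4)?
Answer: Mul(Rational(1, 3), Pow(Add(-209517, Mul(9, Pow(34, Rational(1, 2)))), Rational(1, 2))) ≈ Mul(152.56, I)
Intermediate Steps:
Function('a')(O) = 17
Function('c')(Y, d) = Add(4, Mul(Pow(2, Rational(1, 2)), Pow(Y, Rational(1, 2)))) (Function('c')(Y, d) = Add(4, Pow(Add(Y, Y), Rational(1, 2))) = Add(4, Pow(Mul(2, Y), Rational(1, 2))) = Add(4, Mul(Pow(2, Rational(1, 2)), Pow(Y, Rational(1, 2)))))
Function('R')(B) = Add(3, Mul(Rational(-70, 3), B)) (Function('R')(B) = Add(3, Mul(Rational(-1, 3), Mul(Mul(B, 14), 5))) = Add(3, Mul(Rational(-1, 3), Mul(Mul(14, B), 5))) = Add(3, Mul(Rational(-1, 3), Mul(70, B))) = Add(3, Mul(Rational(-70, 3), B)))
Pow(Add(Function('R')(998), Function('c')(Function('a')(-19), -2082)), Rational(1, 2)) = Pow(Add(Add(3, Mul(Rational(-70, 3), 998)), Add(4, Mul(Pow(2, Rational(1, 2)), Pow(17, Rational(1, 2))))), Rational(1, 2)) = Pow(Add(Add(3, Rational(-69860, 3)), Add(4, Pow(34, Rational(1, 2)))), Rational(1, 2)) = Pow(Add(Rational(-69851, 3), Add(4, Pow(34, Rational(1, 2)))), Rational(1, 2)) = Pow(Add(Rational(-69839, 3), Pow(34, Rational(1, 2))), Rational(1, 2))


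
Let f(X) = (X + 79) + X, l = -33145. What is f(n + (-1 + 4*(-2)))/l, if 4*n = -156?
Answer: 17/33145 ≈ 0.00051290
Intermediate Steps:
n = -39 (n = (¼)*(-156) = -39)
f(X) = 79 + 2*X (f(X) = (79 + X) + X = 79 + 2*X)
f(n + (-1 + 4*(-2)))/l = (79 + 2*(-39 + (-1 + 4*(-2))))/(-33145) = (79 + 2*(-39 + (-1 - 8)))*(-1/33145) = (79 + 2*(-39 - 9))*(-1/33145) = (79 + 2*(-48))*(-1/33145) = (79 - 96)*(-1/33145) = -17*(-1/33145) = 17/33145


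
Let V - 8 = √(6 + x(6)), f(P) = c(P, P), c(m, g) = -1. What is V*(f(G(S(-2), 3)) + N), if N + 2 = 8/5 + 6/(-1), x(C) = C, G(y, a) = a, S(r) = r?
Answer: -296/5 - 74*√3/5 ≈ -84.834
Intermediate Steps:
f(P) = -1
V = 8 + 2*√3 (V = 8 + √(6 + 6) = 8 + √12 = 8 + 2*√3 ≈ 11.464)
N = -32/5 (N = -2 + (8/5 + 6/(-1)) = -2 + (8*(⅕) + 6*(-1)) = -2 + (8/5 - 6) = -2 - 22/5 = -32/5 ≈ -6.4000)
V*(f(G(S(-2), 3)) + N) = (8 + 2*√3)*(-1 - 32/5) = (8 + 2*√3)*(-37/5) = -296/5 - 74*√3/5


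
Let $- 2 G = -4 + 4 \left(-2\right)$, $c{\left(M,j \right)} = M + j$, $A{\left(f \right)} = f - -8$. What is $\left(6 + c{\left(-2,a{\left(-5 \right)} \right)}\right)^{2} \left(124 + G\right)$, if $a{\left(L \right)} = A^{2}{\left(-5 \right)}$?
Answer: $21970$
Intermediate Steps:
$A{\left(f \right)} = 8 + f$ ($A{\left(f \right)} = f + 8 = 8 + f$)
$a{\left(L \right)} = 9$ ($a{\left(L \right)} = \left(8 - 5\right)^{2} = 3^{2} = 9$)
$G = 6$ ($G = - \frac{-4 + 4 \left(-2\right)}{2} = - \frac{-4 - 8}{2} = \left(- \frac{1}{2}\right) \left(-12\right) = 6$)
$\left(6 + c{\left(-2,a{\left(-5 \right)} \right)}\right)^{2} \left(124 + G\right) = \left(6 + \left(-2 + 9\right)\right)^{2} \left(124 + 6\right) = \left(6 + 7\right)^{2} \cdot 130 = 13^{2} \cdot 130 = 169 \cdot 130 = 21970$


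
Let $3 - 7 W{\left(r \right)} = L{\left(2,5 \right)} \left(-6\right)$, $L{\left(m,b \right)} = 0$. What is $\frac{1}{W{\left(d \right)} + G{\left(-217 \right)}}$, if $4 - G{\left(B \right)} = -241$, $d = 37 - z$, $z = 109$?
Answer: $\frac{7}{1718} \approx 0.0040745$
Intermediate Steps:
$d = -72$ ($d = 37 - 109 = -72$)
$G{\left(B \right)} = 245$ ($G{\left(B \right)} = 4 - -241 = 4 + 241 = 245$)
$W{\left(r \right)} = \frac{3}{7}$ ($W{\left(r \right)} = \frac{3}{7} - \frac{0 \left(-6\right)}{7} = \frac{3}{7} - 0 = \frac{3}{7} + 0 = \frac{3}{7}$)
$\frac{1}{W{\left(d \right)} + G{\left(-217 \right)}} = \frac{1}{\frac{3}{7} + 245} = \frac{1}{\frac{1718}{7}} = \frac{7}{1718}$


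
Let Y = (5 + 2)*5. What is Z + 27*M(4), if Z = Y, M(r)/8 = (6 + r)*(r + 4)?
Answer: 17315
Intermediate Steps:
M(r) = 8*(4 + r)*(6 + r) (M(r) = 8*((6 + r)*(r + 4)) = 8*((6 + r)*(4 + r)) = 8*((4 + r)*(6 + r)) = 8*(4 + r)*(6 + r))
Y = 35 (Y = 7*5 = 35)
Z = 35
Z + 27*M(4) = 35 + 27*(192 + 8*4² + 80*4) = 35 + 27*(192 + 8*16 + 320) = 35 + 27*(192 + 128 + 320) = 35 + 27*640 = 35 + 17280 = 17315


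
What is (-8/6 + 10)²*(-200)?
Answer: -135200/9 ≈ -15022.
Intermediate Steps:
(-8/6 + 10)²*(-200) = (-8*⅙ + 10)²*(-200) = (-4/3 + 10)²*(-200) = (26/3)²*(-200) = (676/9)*(-200) = -135200/9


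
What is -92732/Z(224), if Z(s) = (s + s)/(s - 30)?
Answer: -2248751/56 ≈ -40156.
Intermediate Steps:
Z(s) = 2*s/(-30 + s) (Z(s) = (2*s)/(-30 + s) = 2*s/(-30 + s))
-92732/Z(224) = -92732/(2*224/(-30 + 224)) = -92732/(2*224/194) = -92732/(2*224*(1/194)) = -92732/224/97 = -92732*97/224 = -2248751/56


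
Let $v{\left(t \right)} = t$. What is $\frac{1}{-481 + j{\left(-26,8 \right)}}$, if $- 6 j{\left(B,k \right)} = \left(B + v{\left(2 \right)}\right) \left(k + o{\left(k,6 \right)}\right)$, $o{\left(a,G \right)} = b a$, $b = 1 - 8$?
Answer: $- \frac{1}{673} \approx -0.0014859$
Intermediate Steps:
$b = -7$ ($b = 1 - 8 = -7$)
$o{\left(a,G \right)} = - 7 a$
$j{\left(B,k \right)} = k \left(2 + B\right)$ ($j{\left(B,k \right)} = - \frac{\left(B + 2\right) \left(k - 7 k\right)}{6} = - \frac{\left(2 + B\right) \left(- 6 k\right)}{6} = - \frac{\left(-6\right) k \left(2 + B\right)}{6} = k \left(2 + B\right)$)
$\frac{1}{-481 + j{\left(-26,8 \right)}} = \frac{1}{-481 + 8 \left(2 - 26\right)} = \frac{1}{-481 + 8 \left(-24\right)} = \frac{1}{-481 - 192} = \frac{1}{-673} = - \frac{1}{673}$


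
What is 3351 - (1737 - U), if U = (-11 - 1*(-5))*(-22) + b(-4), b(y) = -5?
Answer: 1741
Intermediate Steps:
U = 127 (U = (-11 - 1*(-5))*(-22) - 5 = (-11 + 5)*(-22) - 5 = -6*(-22) - 5 = 132 - 5 = 127)
3351 - (1737 - U) = 3351 - (1737 - 1*127) = 3351 - (1737 - 127) = 3351 - 1*1610 = 3351 - 1610 = 1741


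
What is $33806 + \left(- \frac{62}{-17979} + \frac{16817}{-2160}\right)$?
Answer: $\frac{437513873639}{12944880} \approx 33798.0$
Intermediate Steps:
$33806 + \left(- \frac{62}{-17979} + \frac{16817}{-2160}\right) = 33806 + \left(\left(-62\right) \left(- \frac{1}{17979}\right) + 16817 \left(- \frac{1}{2160}\right)\right) = 33806 + \left(\frac{62}{17979} - \frac{16817}{2160}\right) = 33806 - \frac{100739641}{12944880} = \frac{437513873639}{12944880}$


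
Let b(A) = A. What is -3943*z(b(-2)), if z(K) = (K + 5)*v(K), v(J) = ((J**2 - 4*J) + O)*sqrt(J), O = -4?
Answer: -94632*I*sqrt(2) ≈ -1.3383e+5*I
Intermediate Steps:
v(J) = sqrt(J)*(-4 + J**2 - 4*J) (v(J) = ((J**2 - 4*J) - 4)*sqrt(J) = (-4 + J**2 - 4*J)*sqrt(J) = sqrt(J)*(-4 + J**2 - 4*J))
z(K) = sqrt(K)*(5 + K)*(-4 + K**2 - 4*K) (z(K) = (K + 5)*(sqrt(K)*(-4 + K**2 - 4*K)) = (5 + K)*(sqrt(K)*(-4 + K**2 - 4*K)) = sqrt(K)*(5 + K)*(-4 + K**2 - 4*K))
-3943*z(b(-2)) = -3943*sqrt(-2)*(-20 + (-2)**2 + (-2)**3 - 24*(-2)) = -3943*I*sqrt(2)*(-20 + 4 - 8 + 48) = -3943*I*sqrt(2)*24 = -94632*I*sqrt(2)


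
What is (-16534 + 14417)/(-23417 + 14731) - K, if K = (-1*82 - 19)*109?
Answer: 95626291/8686 ≈ 11009.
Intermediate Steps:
K = -11009 (K = (-82 - 19)*109 = -101*109 = -11009)
(-16534 + 14417)/(-23417 + 14731) - K = (-16534 + 14417)/(-23417 + 14731) - 1*(-11009) = -2117/(-8686) + 11009 = -2117*(-1/8686) + 11009 = 2117/8686 + 11009 = 95626291/8686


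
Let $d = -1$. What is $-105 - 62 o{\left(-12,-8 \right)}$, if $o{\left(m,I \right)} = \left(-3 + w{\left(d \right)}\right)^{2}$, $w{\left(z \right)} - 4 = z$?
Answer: $-105$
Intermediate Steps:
$w{\left(z \right)} = 4 + z$
$o{\left(m,I \right)} = 0$ ($o{\left(m,I \right)} = \left(-3 + \left(4 - 1\right)\right)^{2} = \left(-3 + 3\right)^{2} = 0^{2} = 0$)
$-105 - 62 o{\left(-12,-8 \right)} = -105 - 0 = -105 + 0 = -105$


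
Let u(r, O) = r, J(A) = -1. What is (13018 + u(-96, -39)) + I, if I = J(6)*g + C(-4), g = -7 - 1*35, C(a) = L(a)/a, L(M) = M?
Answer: 12965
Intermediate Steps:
C(a) = 1 (C(a) = a/a = 1)
g = -42 (g = -7 - 35 = -42)
I = 43 (I = -1*(-42) + 1 = 42 + 1 = 43)
(13018 + u(-96, -39)) + I = (13018 - 96) + 43 = 12922 + 43 = 12965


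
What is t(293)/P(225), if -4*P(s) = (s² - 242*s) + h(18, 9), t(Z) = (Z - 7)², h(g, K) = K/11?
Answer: 1799512/21033 ≈ 85.557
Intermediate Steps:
h(g, K) = K/11 (h(g, K) = K*(1/11) = K/11)
t(Z) = (-7 + Z)²
P(s) = -9/44 - s²/4 + 121*s/2 (P(s) = -((s² - 242*s) + (1/11)*9)/4 = -((s² - 242*s) + 9/11)/4 = -(9/11 + s² - 242*s)/4 = -9/44 - s²/4 + 121*s/2)
t(293)/P(225) = (-7 + 293)²/(-9/44 - ¼*225² + (121/2)*225) = 286²/(-9/44 - ¼*50625 + 27225/2) = 81796/(-9/44 - 50625/4 + 27225/2) = 81796/(21033/22) = 81796*(22/21033) = 1799512/21033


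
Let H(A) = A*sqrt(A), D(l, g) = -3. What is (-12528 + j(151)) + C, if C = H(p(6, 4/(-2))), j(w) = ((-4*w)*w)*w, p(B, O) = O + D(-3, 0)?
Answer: -13784332 - 5*I*sqrt(5) ≈ -1.3784e+7 - 11.18*I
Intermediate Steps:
p(B, O) = -3 + O (p(B, O) = O - 3 = -3 + O)
j(w) = -4*w**3 (j(w) = (-4*w**2)*w = -4*w**3)
H(A) = A**(3/2)
C = -5*I*sqrt(5) (C = (-3 + 4/(-2))**(3/2) = (-3 + 4*(-1/2))**(3/2) = (-3 - 2)**(3/2) = (-5)**(3/2) = -5*I*sqrt(5) ≈ -11.18*I)
(-12528 + j(151)) + C = (-12528 - 4*151**3) - 5*I*sqrt(5) = (-12528 - 4*3442951) - 5*I*sqrt(5) = (-12528 - 13771804) - 5*I*sqrt(5) = -13784332 - 5*I*sqrt(5)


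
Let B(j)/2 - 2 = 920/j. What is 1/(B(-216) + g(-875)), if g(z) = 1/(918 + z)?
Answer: -1161/5219 ≈ -0.22246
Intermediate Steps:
B(j) = 4 + 1840/j (B(j) = 4 + 2*(920/j) = 4 + 1840/j)
1/(B(-216) + g(-875)) = 1/((4 + 1840/(-216)) + 1/(918 - 875)) = 1/((4 + 1840*(-1/216)) + 1/43) = 1/((4 - 230/27) + 1/43) = 1/(-122/27 + 1/43) = 1/(-5219/1161) = -1161/5219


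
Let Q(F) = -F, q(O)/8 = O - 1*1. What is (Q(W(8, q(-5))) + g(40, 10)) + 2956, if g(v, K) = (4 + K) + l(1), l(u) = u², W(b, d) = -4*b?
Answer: 3003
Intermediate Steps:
q(O) = -8 + 8*O (q(O) = 8*(O - 1*1) = 8*(O - 1) = 8*(-1 + O) = -8 + 8*O)
g(v, K) = 5 + K (g(v, K) = (4 + K) + 1² = (4 + K) + 1 = 5 + K)
(Q(W(8, q(-5))) + g(40, 10)) + 2956 = (-(-4)*8 + (5 + 10)) + 2956 = (-1*(-32) + 15) + 2956 = (32 + 15) + 2956 = 47 + 2956 = 3003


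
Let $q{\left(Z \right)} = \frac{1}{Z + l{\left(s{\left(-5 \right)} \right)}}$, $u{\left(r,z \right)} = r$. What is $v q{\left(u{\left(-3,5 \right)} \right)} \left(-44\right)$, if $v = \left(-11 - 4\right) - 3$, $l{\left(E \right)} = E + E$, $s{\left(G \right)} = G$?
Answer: $- \frac{792}{13} \approx -60.923$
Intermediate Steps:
$l{\left(E \right)} = 2 E$
$q{\left(Z \right)} = \frac{1}{-10 + Z}$ ($q{\left(Z \right)} = \frac{1}{Z + 2 \left(-5\right)} = \frac{1}{Z - 10} = \frac{1}{-10 + Z}$)
$v = -18$ ($v = -15 - 3 = -18$)
$v q{\left(u{\left(-3,5 \right)} \right)} \left(-44\right) = - \frac{18}{-10 - 3} \left(-44\right) = - \frac{18}{-13} \left(-44\right) = \left(-18\right) \left(- \frac{1}{13}\right) \left(-44\right) = \frac{18}{13} \left(-44\right) = - \frac{792}{13}$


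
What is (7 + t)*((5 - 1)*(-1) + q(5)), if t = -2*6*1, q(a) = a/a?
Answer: 15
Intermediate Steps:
q(a) = 1
t = -12 (t = -12*1 = -12)
(7 + t)*((5 - 1)*(-1) + q(5)) = (7 - 12)*((5 - 1)*(-1) + 1) = -5*(4*(-1) + 1) = -5*(-4 + 1) = -5*(-3) = 15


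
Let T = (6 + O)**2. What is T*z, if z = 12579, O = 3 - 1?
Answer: 805056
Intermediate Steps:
O = 2
T = 64 (T = (6 + 2)**2 = 8**2 = 64)
T*z = 64*12579 = 805056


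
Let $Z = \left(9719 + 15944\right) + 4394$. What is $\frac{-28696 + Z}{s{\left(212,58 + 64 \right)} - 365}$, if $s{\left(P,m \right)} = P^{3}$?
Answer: $\frac{1361}{9527763} \approx 0.00014285$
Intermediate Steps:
$Z = 30057$ ($Z = 25663 + 4394 = 30057$)
$\frac{-28696 + Z}{s{\left(212,58 + 64 \right)} - 365} = \frac{-28696 + 30057}{212^{3} - 365} = \frac{1361}{9528128 - 365} = \frac{1361}{9527763}$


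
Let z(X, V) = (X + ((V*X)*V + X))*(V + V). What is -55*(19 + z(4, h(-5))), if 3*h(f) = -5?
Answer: 66385/27 ≈ 2458.7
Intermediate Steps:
h(f) = -5/3 (h(f) = (⅓)*(-5) = -5/3)
z(X, V) = 2*V*(2*X + X*V²) (z(X, V) = (X + (X*V² + X))*(2*V) = (X + (X + X*V²))*(2*V) = (2*X + X*V²)*(2*V) = 2*V*(2*X + X*V²))
-55*(19 + z(4, h(-5))) = -55*(19 + 2*(-5/3)*4*(2 + (-5/3)²)) = -55*(19 + 2*(-5/3)*4*(2 + 25/9)) = -55*(19 + 2*(-5/3)*4*(43/9)) = -55*(19 - 1720/27) = -55*(-1207/27) = 66385/27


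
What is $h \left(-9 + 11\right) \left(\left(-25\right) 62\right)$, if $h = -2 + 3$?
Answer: $-3100$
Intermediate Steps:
$h = 1$
$h \left(-9 + 11\right) \left(\left(-25\right) 62\right) = 1 \left(-9 + 11\right) \left(\left(-25\right) 62\right) = 1 \cdot 2 \left(-1550\right) = 2 \left(-1550\right) = -3100$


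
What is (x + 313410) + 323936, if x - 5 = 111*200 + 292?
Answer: 659843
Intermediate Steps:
x = 22497 (x = 5 + (111*200 + 292) = 5 + (22200 + 292) = 5 + 22492 = 22497)
(x + 313410) + 323936 = (22497 + 313410) + 323936 = 335907 + 323936 = 659843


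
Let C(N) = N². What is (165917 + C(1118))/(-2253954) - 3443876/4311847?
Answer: -4622409284677/3239568264346 ≈ -1.4269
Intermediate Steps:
(165917 + C(1118))/(-2253954) - 3443876/4311847 = (165917 + 1118²)/(-2253954) - 3443876/4311847 = (165917 + 1249924)*(-1/2253954) - 3443876*1/4311847 = 1415841*(-1/2253954) - 3443876/4311847 = -471947/751318 - 3443876/4311847 = -4622409284677/3239568264346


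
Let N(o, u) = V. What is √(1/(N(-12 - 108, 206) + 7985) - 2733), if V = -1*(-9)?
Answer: I*√174649722394/7994 ≈ 52.278*I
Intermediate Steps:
V = 9
N(o, u) = 9
√(1/(N(-12 - 108, 206) + 7985) - 2733) = √(1/(9 + 7985) - 2733) = √(1/7994 - 2733) = √(-21847601/7994) = I*√174649722394/7994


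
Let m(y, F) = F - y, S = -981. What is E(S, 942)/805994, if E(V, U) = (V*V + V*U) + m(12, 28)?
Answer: 38275/805994 ≈ 0.047488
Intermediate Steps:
E(V, U) = 16 + V² + U*V (E(V, U) = (V*V + V*U) + (28 - 1*12) = (V² + U*V) + (28 - 12) = (V² + U*V) + 16 = 16 + V² + U*V)
E(S, 942)/805994 = (16 + (-981)² + 942*(-981))/805994 = (16 + 962361 - 924102)*(1/805994) = 38275*(1/805994) = 38275/805994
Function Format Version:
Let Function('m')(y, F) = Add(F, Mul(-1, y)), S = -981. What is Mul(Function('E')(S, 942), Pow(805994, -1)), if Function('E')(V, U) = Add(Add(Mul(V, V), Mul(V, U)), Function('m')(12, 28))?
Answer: Rational(38275, 805994) ≈ 0.047488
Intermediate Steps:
Function('E')(V, U) = Add(16, Pow(V, 2), Mul(U, V)) (Function('E')(V, U) = Add(Add(Mul(V, V), Mul(V, U)), Add(28, Mul(-1, 12))) = Add(Add(Pow(V, 2), Mul(U, V)), Add(28, -12)) = Add(Add(Pow(V, 2), Mul(U, V)), 16) = Add(16, Pow(V, 2), Mul(U, V)))
Mul(Function('E')(S, 942), Pow(805994, -1)) = Mul(Add(16, Pow(-981, 2), Mul(942, -981)), Pow(805994, -1)) = Mul(Add(16, 962361, -924102), Rational(1, 805994)) = Mul(38275, Rational(1, 805994)) = Rational(38275, 805994)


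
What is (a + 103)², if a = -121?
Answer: 324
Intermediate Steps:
(a + 103)² = (-121 + 103)² = (-18)² = 324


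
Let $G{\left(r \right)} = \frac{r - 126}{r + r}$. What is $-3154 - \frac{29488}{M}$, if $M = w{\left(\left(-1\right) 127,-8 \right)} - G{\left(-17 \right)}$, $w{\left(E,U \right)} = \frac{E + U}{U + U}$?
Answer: $- \frac{11650990}{1151} \approx -10123.0$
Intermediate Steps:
$w{\left(E,U \right)} = \frac{E + U}{2 U}$
$G{\left(r \right)} = \frac{-126 + r}{2 r}$
$M = \frac{1151}{272}$ ($M = \frac{\left(-1\right) 127 - 8}{2 \left(-8\right)} - \frac{-126 - 17}{2 \left(-17\right)} = \frac{1}{2} \left(- \frac{1}{8}\right) \left(-127 - 8\right) - \frac{1}{2} \left(- \frac{1}{17}\right) \left(-143\right) = \frac{1}{2} \left(- \frac{1}{8}\right) \left(-135\right) - \frac{143}{34} = \frac{135}{16} - \frac{143}{34} = \frac{1151}{272} \approx 4.2316$)
$-3154 - \frac{29488}{M} = -3154 - \frac{29488}{\frac{1151}{272}} = -3154 - 29488 \cdot \frac{272}{1151} = -3154 - \frac{8020736}{1151} = - \frac{11650990}{1151}$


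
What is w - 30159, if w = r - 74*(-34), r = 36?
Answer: -27607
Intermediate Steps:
w = 2552 (w = 36 - 74*(-34) = 36 + 2516 = 2552)
w - 30159 = 2552 - 30159 = -27607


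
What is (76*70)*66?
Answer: 351120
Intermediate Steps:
(76*70)*66 = 5320*66 = 351120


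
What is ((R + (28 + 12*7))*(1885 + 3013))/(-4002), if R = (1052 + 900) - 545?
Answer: -3720031/2001 ≈ -1859.1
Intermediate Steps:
R = 1407 (R = 1952 - 545 = 1407)
((R + (28 + 12*7))*(1885 + 3013))/(-4002) = ((1407 + (28 + 12*7))*(1885 + 3013))/(-4002) = ((1407 + (28 + 84))*4898)*(-1/4002) = ((1407 + 112)*4898)*(-1/4002) = (1519*4898)*(-1/4002) = 7440062*(-1/4002) = -3720031/2001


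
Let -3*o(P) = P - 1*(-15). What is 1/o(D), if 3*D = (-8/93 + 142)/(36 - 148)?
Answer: -46872/227761 ≈ -0.20579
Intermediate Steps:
D = -6599/15624 (D = ((-8/93 + 142)/(36 - 148))/3 = ((-8*1/93 + 142)/(-112))/3 = ((-8/93 + 142)*(-1/112))/3 = ((13198/93)*(-1/112))/3 = (⅓)*(-6599/5208) = -6599/15624 ≈ -0.42236)
o(P) = -5 - P/3 (o(P) = -(P - 1*(-15))/3 = -(P + 15)/3 = -(15 + P)/3 = -5 - P/3)
1/o(D) = 1/(-5 - ⅓*(-6599/15624)) = 1/(-5 + 6599/46872) = 1/(-227761/46872) = -46872/227761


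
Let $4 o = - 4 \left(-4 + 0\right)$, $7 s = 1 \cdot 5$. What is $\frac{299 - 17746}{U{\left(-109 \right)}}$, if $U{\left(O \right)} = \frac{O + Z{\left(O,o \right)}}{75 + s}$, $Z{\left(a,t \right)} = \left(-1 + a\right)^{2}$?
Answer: $- \frac{9246910}{83937} \approx -110.16$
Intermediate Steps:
$s = \frac{5}{7}$ ($s = \frac{1 \cdot 5}{7} = \frac{1}{7} \cdot 5 = \frac{5}{7} \approx 0.71429$)
$o = 4$ ($o = \frac{\left(-4\right) \left(-4 + 0\right)}{4} = \frac{\left(-4\right) \left(-4\right)}{4} = \frac{1}{4} \cdot 16 = 4$)
$U{\left(O \right)} = \frac{7 O}{530} + \frac{7 \left(-1 + O\right)^{2}}{530}$ ($U{\left(O \right)} = \frac{O + \left(-1 + O\right)^{2}}{75 + \frac{5}{7}} = \frac{O + \left(-1 + O\right)^{2}}{\frac{530}{7}} = \left(O + \left(-1 + O\right)^{2}\right) \frac{7}{530} = \frac{7 O}{530} + \frac{7 \left(-1 + O\right)^{2}}{530}$)
$\frac{299 - 17746}{U{\left(-109 \right)}} = \frac{299 - 17746}{\frac{7}{530} \left(-109\right) + \frac{7 \left(-1 - 109\right)^{2}}{530}} = - \frac{17447}{- \frac{763}{530} + \frac{7 \left(-110\right)^{2}}{530}} = - \frac{17447}{- \frac{763}{530} + \frac{7}{530} \cdot 12100} = - \frac{17447}{- \frac{763}{530} + \frac{8470}{53}} = - \frac{17447}{\frac{83937}{530}} = \left(-17447\right) \frac{530}{83937} = - \frac{9246910}{83937}$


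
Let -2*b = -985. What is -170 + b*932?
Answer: 458840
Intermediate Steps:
b = 985/2 (b = -½*(-985) = 985/2 ≈ 492.50)
-170 + b*932 = -170 + (985/2)*932 = -170 + 459010 = 458840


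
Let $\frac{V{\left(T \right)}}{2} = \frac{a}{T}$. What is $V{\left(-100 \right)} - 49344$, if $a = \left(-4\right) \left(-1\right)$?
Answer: $- \frac{1233602}{25} \approx -49344.0$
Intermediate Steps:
$a = 4$
$V{\left(T \right)} = \frac{8}{T}$ ($V{\left(T \right)} = 2 \frac{4}{T} = \frac{8}{T}$)
$V{\left(-100 \right)} - 49344 = \frac{8}{-100} - 49344 = 8 \left(- \frac{1}{100}\right) - 49344 = - \frac{2}{25} - 49344 = - \frac{1233602}{25}$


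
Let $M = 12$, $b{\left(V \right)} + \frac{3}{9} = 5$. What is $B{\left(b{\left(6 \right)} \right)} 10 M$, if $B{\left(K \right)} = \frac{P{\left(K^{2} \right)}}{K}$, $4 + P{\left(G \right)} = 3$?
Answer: $- \frac{180}{7} \approx -25.714$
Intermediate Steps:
$P{\left(G \right)} = -1$ ($P{\left(G \right)} = -4 + 3 = -1$)
$b{\left(V \right)} = \frac{14}{3}$ ($b{\left(V \right)} = - \frac{1}{3} + 5 = \frac{14}{3}$)
$B{\left(K \right)} = - \frac{1}{K}$
$B{\left(b{\left(6 \right)} \right)} 10 M = - \frac{1}{\frac{14}{3}} \cdot 10 \cdot 12 = \left(-1\right) \frac{3}{14} \cdot 10 \cdot 12 = \left(- \frac{3}{14}\right) 10 \cdot 12 = \left(- \frac{15}{7}\right) 12 = - \frac{180}{7}$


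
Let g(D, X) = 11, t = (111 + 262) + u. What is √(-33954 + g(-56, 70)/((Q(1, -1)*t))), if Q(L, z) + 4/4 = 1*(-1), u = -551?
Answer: I*√1075797557/178 ≈ 184.27*I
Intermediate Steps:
Q(L, z) = -2 (Q(L, z) = -1 + 1*(-1) = -1 - 1 = -2)
t = -178 (t = (111 + 262) - 551 = 373 - 551 = -178)
√(-33954 + g(-56, 70)/((Q(1, -1)*t))) = √(-33954 + 11/((-2*(-178)))) = √(-33954 + 11/356) = √(-12087613/356) = I*√1075797557/178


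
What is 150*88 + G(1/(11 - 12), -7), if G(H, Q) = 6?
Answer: 13206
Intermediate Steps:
150*88 + G(1/(11 - 12), -7) = 150*88 + 6 = 13200 + 6 = 13206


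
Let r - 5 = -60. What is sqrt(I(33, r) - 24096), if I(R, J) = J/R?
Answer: I*sqrt(216879)/3 ≈ 155.23*I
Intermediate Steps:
r = -55 (r = 5 - 60 = -55)
sqrt(I(33, r) - 24096) = sqrt(-55/33 - 24096) = sqrt(-55*1/33 - 24096) = sqrt(-5/3 - 24096) = sqrt(-72293/3) = I*sqrt(216879)/3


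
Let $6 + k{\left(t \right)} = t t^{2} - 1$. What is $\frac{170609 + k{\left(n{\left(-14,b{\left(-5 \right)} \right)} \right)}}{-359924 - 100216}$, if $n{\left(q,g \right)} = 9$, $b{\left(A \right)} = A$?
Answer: $- \frac{171331}{460140} \approx -0.37235$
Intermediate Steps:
$k{\left(t \right)} = -7 + t^{3}$ ($k{\left(t \right)} = -6 + \left(t t^{2} - 1\right) = -6 + \left(t^{3} - 1\right) = -6 + \left(-1 + t^{3}\right) = -7 + t^{3}$)
$\frac{170609 + k{\left(n{\left(-14,b{\left(-5 \right)} \right)} \right)}}{-359924 - 100216} = \frac{170609 - \left(7 - 9^{3}\right)}{-359924 - 100216} = \frac{170609 + \left(-7 + 729\right)}{-460140} = \left(170609 + 722\right) \left(- \frac{1}{460140}\right) = 171331 \left(- \frac{1}{460140}\right) = - \frac{171331}{460140}$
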